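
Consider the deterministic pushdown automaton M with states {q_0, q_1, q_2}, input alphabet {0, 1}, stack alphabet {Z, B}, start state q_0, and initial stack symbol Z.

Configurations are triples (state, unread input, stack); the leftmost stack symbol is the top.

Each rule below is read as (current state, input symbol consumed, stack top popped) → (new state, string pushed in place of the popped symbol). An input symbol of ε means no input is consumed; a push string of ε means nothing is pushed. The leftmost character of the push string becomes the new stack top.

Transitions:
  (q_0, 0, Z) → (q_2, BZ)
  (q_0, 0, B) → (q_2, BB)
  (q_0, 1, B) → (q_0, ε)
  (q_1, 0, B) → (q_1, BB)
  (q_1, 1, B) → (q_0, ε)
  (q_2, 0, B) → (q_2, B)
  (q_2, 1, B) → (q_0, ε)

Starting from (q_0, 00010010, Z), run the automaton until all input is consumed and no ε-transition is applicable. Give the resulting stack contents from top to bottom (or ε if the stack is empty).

(q_0, 00010010, Z)
  read 0, top Z: go to q_2, push BZ → (q_2, 0010010, BZ)
  read 0, top B: go to q_2, push B → (q_2, 010010, BZ)
  read 0, top B: go to q_2, push B → (q_2, 10010, BZ)
  read 1, top B: go to q_0, push ε → (q_0, 0010, Z)
  read 0, top Z: go to q_2, push BZ → (q_2, 010, BZ)
  read 0, top B: go to q_2, push B → (q_2, 10, BZ)
  read 1, top B: go to q_0, push ε → (q_0, 0, Z)
  read 0, top Z: go to q_2, push BZ → (q_2, ε, BZ)
All input consumed in state q_2 with stack BZ.

BZ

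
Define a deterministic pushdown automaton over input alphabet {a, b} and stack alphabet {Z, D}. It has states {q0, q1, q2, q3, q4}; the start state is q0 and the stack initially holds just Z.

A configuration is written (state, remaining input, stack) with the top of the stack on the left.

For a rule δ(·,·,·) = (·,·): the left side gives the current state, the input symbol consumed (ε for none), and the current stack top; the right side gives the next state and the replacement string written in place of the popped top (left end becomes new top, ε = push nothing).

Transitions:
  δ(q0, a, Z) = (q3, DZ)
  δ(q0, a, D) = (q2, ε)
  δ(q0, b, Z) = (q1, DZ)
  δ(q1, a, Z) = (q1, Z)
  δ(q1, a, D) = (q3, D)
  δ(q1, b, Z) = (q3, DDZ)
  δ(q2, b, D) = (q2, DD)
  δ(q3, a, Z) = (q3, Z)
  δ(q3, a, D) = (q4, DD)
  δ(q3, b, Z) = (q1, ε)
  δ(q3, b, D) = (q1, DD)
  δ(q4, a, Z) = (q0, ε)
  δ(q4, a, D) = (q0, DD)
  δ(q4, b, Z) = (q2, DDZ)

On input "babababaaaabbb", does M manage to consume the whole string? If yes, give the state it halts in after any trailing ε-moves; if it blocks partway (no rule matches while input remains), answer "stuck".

(q0, babababaaaabbb, Z)
  read b, top Z: go to q1, push DZ → (q1, abababaaaabbb, DZ)
  read a, top D: go to q3, push D → (q3, bababaaaabbb, DZ)
  read b, top D: go to q1, push DD → (q1, ababaaaabbb, DDZ)
  read a, top D: go to q3, push D → (q3, babaaaabbb, DDZ)
  read b, top D: go to q1, push DD → (q1, abaaaabbb, DDDZ)
  read a, top D: go to q3, push D → (q3, baaaabbb, DDDZ)
  read b, top D: go to q1, push DD → (q1, aaaabbb, DDDDZ)
  read a, top D: go to q3, push D → (q3, aaabbb, DDDDZ)
  read a, top D: go to q4, push DD → (q4, aabbb, DDDDDZ)
  read a, top D: go to q0, push DD → (q0, abbb, DDDDDDZ)
  read a, top D: go to q2, push ε → (q2, bbb, DDDDDZ)
  read b, top D: go to q2, push DD → (q2, bb, DDDDDDZ)
  read b, top D: go to q2, push DD → (q2, b, DDDDDDDZ)
  read b, top D: go to q2, push DD → (q2, ε, DDDDDDDDZ)
All input consumed; M is in state q2.

q2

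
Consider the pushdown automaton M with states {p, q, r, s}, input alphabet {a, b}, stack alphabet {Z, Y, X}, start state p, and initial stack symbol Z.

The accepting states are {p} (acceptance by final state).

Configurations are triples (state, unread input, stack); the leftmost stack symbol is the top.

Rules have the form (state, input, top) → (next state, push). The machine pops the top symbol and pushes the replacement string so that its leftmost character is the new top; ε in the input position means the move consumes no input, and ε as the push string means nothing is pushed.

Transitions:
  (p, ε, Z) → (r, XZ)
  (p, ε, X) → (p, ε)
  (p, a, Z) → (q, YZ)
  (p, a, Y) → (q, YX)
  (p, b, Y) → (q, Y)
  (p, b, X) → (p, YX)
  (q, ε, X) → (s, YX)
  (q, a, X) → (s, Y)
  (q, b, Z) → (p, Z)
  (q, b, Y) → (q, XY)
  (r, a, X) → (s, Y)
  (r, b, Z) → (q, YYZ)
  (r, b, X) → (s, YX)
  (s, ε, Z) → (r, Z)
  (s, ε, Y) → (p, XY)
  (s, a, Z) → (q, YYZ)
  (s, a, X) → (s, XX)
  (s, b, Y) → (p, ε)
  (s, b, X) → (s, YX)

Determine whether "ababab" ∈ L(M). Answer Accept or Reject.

Accept

One accepting computation: (p, ababab, Z) ⊢ (r, ababab, XZ) ⊢ (s, babab, YZ) ⊢ (p, abab, Z) ⊢ (q, bab, YZ) ⊢ (q, ab, XYZ) ⊢ (s, b, YYZ) ⊢ (p, ε, YZ)
All input consumed and state p ∈ F.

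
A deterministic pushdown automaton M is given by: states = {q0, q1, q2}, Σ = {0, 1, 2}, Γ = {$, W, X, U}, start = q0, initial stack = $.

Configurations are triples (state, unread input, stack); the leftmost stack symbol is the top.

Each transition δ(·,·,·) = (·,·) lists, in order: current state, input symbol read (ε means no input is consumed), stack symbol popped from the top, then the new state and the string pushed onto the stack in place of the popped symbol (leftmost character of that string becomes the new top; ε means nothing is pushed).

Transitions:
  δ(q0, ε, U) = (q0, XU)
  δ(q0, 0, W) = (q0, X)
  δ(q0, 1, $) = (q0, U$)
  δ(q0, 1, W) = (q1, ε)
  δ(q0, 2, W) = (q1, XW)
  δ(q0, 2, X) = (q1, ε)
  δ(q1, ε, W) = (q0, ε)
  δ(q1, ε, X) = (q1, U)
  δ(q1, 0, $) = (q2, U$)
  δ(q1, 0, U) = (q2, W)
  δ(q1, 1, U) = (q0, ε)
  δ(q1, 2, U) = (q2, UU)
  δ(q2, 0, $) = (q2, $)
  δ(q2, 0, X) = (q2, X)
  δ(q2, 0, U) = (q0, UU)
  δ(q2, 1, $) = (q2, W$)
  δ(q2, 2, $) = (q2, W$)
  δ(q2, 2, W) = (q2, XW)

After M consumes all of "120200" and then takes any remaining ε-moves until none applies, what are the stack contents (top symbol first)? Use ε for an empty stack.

(q0, 120200, $)
  read 1, top $: go to q0, push U$ → (q0, 20200, U$)
  ε-move, top U: go to q0, push XU → (q0, 20200, XU$)
  read 2, top X: go to q1, push ε → (q1, 0200, U$)
  read 0, top U: go to q2, push W → (q2, 200, W$)
  read 2, top W: go to q2, push XW → (q2, 00, XW$)
  read 0, top X: go to q2, push X → (q2, 0, XW$)
  read 0, top X: go to q2, push X → (q2, ε, XW$)
All input consumed in state q2 with stack XW$.

XW$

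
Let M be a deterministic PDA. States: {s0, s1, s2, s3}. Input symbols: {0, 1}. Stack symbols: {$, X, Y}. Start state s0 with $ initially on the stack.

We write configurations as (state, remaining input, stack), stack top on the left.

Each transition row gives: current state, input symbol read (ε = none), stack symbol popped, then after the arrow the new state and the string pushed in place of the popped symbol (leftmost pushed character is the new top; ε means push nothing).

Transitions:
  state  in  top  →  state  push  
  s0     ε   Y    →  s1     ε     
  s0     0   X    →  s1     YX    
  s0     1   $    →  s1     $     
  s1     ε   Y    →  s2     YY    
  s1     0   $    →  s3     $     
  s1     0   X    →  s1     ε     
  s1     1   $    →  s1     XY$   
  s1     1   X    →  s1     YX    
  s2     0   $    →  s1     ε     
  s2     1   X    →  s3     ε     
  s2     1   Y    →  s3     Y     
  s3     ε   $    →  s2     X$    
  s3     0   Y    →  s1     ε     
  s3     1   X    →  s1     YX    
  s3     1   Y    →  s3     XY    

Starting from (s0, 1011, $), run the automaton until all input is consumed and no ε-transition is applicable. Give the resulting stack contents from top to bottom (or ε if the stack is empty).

(s0, 1011, $)
  read 1, top $: go to s1, push $ → (s1, 011, $)
  read 0, top $: go to s3, push $ → (s3, 11, $)
  ε-move, top $: go to s2, push X$ → (s2, 11, X$)
  read 1, top X: go to s3, push ε → (s3, 1, $)
  ε-move, top $: go to s2, push X$ → (s2, 1, X$)
  read 1, top X: go to s3, push ε → (s3, ε, $)
  ε-move, top $: go to s2, push X$ → (s2, ε, X$)
All input consumed in state s2 with stack X$.

X$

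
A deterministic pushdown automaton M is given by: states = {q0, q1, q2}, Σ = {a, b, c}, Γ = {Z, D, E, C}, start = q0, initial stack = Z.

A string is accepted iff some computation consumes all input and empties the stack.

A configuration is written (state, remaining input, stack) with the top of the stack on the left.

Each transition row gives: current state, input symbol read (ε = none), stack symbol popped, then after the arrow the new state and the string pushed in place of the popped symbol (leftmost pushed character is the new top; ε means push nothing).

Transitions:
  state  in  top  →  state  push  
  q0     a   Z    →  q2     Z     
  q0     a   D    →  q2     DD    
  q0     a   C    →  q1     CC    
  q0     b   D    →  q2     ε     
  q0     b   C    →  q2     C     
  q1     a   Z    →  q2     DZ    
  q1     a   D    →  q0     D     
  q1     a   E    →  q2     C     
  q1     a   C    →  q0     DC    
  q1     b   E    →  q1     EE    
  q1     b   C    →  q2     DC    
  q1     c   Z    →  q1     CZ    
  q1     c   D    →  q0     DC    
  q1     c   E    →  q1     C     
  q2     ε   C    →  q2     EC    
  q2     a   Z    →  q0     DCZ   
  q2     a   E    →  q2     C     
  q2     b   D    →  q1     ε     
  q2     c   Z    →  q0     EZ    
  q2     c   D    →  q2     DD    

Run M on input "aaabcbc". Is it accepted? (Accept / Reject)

(q0, aaabcbc, Z)
  read a, top Z: go to q2, push Z → (q2, aabcbc, Z)
  read a, top Z: go to q0, push DCZ → (q0, abcbc, DCZ)
  read a, top D: go to q2, push DD → (q2, bcbc, DDCZ)
  read b, top D: go to q1, push ε → (q1, cbc, DCZ)
  read c, top D: go to q0, push DC → (q0, bc, DCCZ)
  read b, top D: go to q2, push ε → (q2, c, CCZ)
  ε-move, top C: go to q2, push EC → (q2, c, ECCZ)
No transition applies at (q2, c, ECCZ); input not fully consumed.

Reject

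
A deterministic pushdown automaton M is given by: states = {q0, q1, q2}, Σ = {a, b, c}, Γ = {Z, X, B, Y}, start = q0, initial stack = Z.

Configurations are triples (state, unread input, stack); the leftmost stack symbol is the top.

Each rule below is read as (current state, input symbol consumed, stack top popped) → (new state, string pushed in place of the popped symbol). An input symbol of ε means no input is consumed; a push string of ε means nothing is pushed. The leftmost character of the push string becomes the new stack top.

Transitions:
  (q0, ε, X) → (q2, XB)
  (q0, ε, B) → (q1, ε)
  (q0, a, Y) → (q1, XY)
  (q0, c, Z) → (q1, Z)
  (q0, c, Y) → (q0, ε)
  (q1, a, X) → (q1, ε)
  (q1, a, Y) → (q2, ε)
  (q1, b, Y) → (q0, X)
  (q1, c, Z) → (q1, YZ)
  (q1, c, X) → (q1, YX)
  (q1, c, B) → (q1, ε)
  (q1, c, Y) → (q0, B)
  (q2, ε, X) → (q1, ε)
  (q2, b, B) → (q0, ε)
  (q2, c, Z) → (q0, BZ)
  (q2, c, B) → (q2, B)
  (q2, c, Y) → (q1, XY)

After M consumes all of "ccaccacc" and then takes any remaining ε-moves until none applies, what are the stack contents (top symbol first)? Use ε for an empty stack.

(q0, ccaccacc, Z)
  read c, top Z: go to q1, push Z → (q1, caccacc, Z)
  read c, top Z: go to q1, push YZ → (q1, accacc, YZ)
  read a, top Y: go to q2, push ε → (q2, ccacc, Z)
  read c, top Z: go to q0, push BZ → (q0, cacc, BZ)
  ε-move, top B: go to q1, push ε → (q1, cacc, Z)
  read c, top Z: go to q1, push YZ → (q1, acc, YZ)
  read a, top Y: go to q2, push ε → (q2, cc, Z)
  read c, top Z: go to q0, push BZ → (q0, c, BZ)
  ε-move, top B: go to q1, push ε → (q1, c, Z)
  read c, top Z: go to q1, push YZ → (q1, ε, YZ)
All input consumed in state q1 with stack YZ.

YZ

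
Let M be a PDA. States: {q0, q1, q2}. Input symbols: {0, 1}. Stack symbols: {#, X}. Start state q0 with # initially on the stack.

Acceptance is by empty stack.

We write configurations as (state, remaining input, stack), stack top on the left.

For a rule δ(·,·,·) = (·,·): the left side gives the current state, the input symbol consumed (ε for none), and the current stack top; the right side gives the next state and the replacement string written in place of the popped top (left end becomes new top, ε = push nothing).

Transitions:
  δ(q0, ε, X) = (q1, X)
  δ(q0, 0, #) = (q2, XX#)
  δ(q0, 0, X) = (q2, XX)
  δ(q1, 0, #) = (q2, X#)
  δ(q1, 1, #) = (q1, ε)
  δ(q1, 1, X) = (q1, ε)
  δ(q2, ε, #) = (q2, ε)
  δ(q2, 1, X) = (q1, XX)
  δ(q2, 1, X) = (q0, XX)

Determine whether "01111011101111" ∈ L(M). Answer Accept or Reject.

Accept

One accepting computation: (q0, 01111011101111, #) ⊢ (q2, 1111011101111, XX#) ⊢ (q1, 111011101111, XXX#) ⊢ (q1, 11011101111, XX#) ⊢ (q1, 1011101111, X#) ⊢ (q1, 011101111, #) ⊢ (q2, 11101111, X#) ⊢ (q1, 1101111, XX#) ⊢ (q1, 101111, X#) ⊢ (q1, 01111, #) ⊢ (q2, 1111, X#) ⊢ (q1, 111, XX#) ⊢ (q1, 11, X#) ⊢ (q1, 1, #) ⊢ (q1, ε, ε)
All input consumed and the stack is empty.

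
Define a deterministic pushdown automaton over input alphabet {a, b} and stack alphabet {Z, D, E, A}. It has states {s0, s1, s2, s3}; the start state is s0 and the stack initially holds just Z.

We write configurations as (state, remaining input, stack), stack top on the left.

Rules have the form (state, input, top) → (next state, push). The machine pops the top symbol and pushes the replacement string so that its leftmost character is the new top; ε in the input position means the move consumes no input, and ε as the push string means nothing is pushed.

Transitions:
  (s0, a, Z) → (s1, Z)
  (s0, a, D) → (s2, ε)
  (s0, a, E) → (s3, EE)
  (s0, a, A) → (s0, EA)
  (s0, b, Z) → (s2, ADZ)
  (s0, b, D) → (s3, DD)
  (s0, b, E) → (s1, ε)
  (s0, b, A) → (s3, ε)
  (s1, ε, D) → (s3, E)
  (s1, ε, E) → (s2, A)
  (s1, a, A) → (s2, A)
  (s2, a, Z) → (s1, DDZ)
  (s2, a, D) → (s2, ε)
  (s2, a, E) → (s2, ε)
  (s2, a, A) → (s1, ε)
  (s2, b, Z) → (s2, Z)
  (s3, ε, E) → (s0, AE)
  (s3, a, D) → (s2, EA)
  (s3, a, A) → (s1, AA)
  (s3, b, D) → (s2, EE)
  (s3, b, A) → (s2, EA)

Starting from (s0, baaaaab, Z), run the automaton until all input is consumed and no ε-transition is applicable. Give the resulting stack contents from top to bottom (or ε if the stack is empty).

(s0, baaaaab, Z)
  read b, top Z: go to s2, push ADZ → (s2, aaaaab, ADZ)
  read a, top A: go to s1, push ε → (s1, aaaab, DZ)
  ε-move, top D: go to s3, push E → (s3, aaaab, EZ)
  ε-move, top E: go to s0, push AE → (s0, aaaab, AEZ)
  read a, top A: go to s0, push EA → (s0, aaab, EAEZ)
  read a, top E: go to s3, push EE → (s3, aab, EEAEZ)
  ε-move, top E: go to s0, push AE → (s0, aab, AEEAEZ)
  read a, top A: go to s0, push EA → (s0, ab, EAEEAEZ)
  read a, top E: go to s3, push EE → (s3, b, EEAEEAEZ)
  ε-move, top E: go to s0, push AE → (s0, b, AEEAEEAEZ)
  read b, top A: go to s3, push ε → (s3, ε, EEAEEAEZ)
  ε-move, top E: go to s0, push AE → (s0, ε, AEEAEEAEZ)
All input consumed in state s0 with stack AEEAEEAEZ.

AEEAEEAEZ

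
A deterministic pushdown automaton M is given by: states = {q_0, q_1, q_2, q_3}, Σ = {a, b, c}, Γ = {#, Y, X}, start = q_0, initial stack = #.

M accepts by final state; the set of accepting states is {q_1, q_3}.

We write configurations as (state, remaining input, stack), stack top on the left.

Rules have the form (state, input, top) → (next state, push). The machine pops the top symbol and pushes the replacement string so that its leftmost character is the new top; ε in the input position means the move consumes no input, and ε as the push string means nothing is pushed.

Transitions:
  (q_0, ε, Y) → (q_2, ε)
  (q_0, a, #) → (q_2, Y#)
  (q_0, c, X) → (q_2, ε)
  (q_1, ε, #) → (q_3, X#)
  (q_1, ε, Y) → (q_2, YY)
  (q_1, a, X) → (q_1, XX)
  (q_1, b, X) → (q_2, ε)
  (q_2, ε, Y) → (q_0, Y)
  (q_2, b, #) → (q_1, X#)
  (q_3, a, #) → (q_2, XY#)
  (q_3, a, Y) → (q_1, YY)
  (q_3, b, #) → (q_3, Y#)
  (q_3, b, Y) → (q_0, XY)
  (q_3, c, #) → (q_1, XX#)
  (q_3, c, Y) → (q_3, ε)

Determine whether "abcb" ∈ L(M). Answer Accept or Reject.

(q_0, abcb, #)
  read a, top #: go to q_2, push Y# → (q_2, bcb, Y#)
  ε-move, top Y: go to q_0, push Y → (q_0, bcb, Y#)
  ε-move, top Y: go to q_2, push ε → (q_2, bcb, #)
  read b, top #: go to q_1, push X# → (q_1, cb, X#)
No transition applies at (q_1, cb, X#); input not fully consumed.

Reject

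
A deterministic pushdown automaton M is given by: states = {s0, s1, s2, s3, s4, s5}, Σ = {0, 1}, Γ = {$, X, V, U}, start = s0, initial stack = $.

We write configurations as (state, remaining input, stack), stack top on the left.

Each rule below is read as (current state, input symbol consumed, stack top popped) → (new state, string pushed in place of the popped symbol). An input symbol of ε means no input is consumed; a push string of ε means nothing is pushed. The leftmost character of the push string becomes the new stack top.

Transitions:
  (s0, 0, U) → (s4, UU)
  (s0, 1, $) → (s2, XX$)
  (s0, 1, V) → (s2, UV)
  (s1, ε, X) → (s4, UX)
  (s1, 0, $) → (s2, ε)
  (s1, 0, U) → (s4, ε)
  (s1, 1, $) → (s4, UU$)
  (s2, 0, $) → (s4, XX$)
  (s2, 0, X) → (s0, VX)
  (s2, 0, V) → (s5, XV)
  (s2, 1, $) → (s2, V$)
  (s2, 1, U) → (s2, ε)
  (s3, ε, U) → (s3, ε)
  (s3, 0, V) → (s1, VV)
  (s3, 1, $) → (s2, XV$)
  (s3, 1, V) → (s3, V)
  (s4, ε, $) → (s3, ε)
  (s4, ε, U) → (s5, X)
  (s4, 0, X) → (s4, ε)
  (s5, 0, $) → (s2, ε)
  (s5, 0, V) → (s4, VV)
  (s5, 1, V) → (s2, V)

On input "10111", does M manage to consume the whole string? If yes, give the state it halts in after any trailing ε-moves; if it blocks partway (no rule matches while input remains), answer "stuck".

(s0, 10111, $) ⊢ (s2, 0111, XX$) ⊢ (s0, 111, VXX$) ⊢ (s2, 11, UVXX$) ⊢ (s2, 1, VXX$)
No transition for (s2, 1, top V); M blocks with input 1 remaining.

stuck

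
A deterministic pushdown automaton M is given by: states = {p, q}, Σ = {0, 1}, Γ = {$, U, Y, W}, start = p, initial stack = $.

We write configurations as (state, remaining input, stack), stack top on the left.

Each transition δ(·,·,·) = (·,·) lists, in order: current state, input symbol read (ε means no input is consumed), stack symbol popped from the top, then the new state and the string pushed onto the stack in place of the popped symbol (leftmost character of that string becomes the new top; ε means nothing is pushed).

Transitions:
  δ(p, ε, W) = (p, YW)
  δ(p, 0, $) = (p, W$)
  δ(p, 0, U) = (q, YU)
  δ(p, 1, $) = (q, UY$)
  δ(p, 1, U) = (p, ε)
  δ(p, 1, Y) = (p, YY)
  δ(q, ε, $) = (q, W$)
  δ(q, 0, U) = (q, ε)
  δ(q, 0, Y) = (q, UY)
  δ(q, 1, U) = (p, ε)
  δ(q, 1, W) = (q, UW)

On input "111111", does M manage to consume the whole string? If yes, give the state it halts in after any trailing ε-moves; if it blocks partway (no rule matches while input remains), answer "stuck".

(p, 111111, $)
  read 1, top $: go to q, push UY$ → (q, 11111, UY$)
  read 1, top U: go to p, push ε → (p, 1111, Y$)
  read 1, top Y: go to p, push YY → (p, 111, YY$)
  read 1, top Y: go to p, push YY → (p, 11, YYY$)
  read 1, top Y: go to p, push YY → (p, 1, YYYY$)
  read 1, top Y: go to p, push YY → (p, ε, YYYYY$)
All input consumed; M is in state p.

p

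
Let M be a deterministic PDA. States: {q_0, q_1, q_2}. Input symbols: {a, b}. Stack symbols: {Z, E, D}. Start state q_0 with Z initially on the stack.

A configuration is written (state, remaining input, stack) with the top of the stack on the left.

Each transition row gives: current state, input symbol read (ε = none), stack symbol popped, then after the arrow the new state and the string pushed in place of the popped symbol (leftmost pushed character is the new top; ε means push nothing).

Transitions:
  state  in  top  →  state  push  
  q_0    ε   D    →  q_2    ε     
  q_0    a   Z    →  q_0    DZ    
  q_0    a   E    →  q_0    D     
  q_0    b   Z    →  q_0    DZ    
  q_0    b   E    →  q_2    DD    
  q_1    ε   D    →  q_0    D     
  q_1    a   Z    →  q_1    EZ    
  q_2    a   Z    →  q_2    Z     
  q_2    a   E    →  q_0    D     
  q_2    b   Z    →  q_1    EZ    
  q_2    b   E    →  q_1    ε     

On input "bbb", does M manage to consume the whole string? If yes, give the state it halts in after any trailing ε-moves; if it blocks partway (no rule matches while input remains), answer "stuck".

(q_0, bbb, Z)
  read b, top Z: go to q_0, push DZ → (q_0, bb, DZ)
  ε-move, top D: go to q_2, push ε → (q_2, bb, Z)
  read b, top Z: go to q_1, push EZ → (q_1, b, EZ)
No transition for (q_1, b, top E); M blocks with input b remaining.

stuck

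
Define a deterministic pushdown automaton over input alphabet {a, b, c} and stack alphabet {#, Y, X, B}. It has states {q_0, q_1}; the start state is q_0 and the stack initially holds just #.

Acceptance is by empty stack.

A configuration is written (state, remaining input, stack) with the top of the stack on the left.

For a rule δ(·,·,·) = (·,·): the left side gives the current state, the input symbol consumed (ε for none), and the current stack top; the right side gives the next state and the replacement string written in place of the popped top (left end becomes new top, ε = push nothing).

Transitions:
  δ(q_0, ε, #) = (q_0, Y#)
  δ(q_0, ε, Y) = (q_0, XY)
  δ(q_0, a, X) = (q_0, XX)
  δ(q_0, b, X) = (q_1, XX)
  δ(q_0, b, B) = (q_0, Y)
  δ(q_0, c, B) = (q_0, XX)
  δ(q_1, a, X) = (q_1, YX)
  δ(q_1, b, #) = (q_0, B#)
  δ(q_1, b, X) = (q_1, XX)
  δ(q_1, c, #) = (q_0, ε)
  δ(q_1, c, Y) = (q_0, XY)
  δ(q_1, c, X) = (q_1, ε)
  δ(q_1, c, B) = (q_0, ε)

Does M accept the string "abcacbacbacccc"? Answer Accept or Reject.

Reject

(q_0, abcacbacbacccc, #) ⊢ (q_0, abcacbacbacccc, Y#) ⊢ (q_0, abcacbacbacccc, XY#) ⊢ (q_0, bcacbacbacccc, XXY#) ⊢ (q_1, cacbacbacccc, XXXY#) ⊢ (q_1, acbacbacccc, XXY#) ⊢ (q_1, cbacbacccc, YXXY#) ⊢ (q_0, bacbacccc, XYXXY#) ⊢ (q_1, acbacccc, XXYXXY#) ⊢ (q_1, cbacccc, YXXYXXY#) ⊢ (q_0, bacccc, XYXXYXXY#) ⊢ (q_1, acccc, XXYXXYXXY#) ⊢ (q_1, cccc, YXXYXXYXXY#) ⊢ (q_0, ccc, XYXXYXXYXXY#)
No transition applies at (q_0, ccc, XYXXYXXYXXY#); input not fully consumed.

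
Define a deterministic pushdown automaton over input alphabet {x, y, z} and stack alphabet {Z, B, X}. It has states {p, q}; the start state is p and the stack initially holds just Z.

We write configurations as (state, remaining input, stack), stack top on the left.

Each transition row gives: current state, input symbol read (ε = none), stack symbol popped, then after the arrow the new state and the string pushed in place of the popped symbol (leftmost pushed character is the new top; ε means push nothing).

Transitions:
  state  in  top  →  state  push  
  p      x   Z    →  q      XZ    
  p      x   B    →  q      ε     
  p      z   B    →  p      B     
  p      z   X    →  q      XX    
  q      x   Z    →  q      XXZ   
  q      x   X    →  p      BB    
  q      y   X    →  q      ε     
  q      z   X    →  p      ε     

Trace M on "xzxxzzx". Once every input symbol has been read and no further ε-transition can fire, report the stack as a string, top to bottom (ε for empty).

(p, xzxxzzx, Z) ⊢ (q, zxxzzx, XZ) ⊢ (p, xxzzx, Z) ⊢ (q, xzzx, XZ) ⊢ (p, zzx, BBZ) ⊢ (p, zx, BBZ) ⊢ (p, x, BBZ) ⊢ (q, ε, BZ)
All input consumed in state q with stack BZ.

BZ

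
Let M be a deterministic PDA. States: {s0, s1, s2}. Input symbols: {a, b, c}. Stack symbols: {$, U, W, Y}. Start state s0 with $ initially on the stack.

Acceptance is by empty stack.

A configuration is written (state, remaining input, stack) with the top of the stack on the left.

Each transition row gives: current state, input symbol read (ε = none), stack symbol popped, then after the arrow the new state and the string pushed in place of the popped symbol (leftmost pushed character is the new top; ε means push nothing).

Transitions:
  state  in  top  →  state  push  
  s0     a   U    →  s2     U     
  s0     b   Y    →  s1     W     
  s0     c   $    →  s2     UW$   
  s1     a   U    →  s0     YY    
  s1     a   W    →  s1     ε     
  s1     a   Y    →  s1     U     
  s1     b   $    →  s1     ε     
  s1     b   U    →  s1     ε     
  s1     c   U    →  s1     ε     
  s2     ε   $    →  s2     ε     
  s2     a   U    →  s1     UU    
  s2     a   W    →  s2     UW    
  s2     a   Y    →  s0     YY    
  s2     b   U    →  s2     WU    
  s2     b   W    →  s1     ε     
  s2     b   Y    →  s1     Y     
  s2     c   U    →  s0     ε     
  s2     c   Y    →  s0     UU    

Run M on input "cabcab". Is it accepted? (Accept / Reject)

Accept

(s0, cabcab, $)
  read c, top $: go to s2, push UW$ → (s2, abcab, UW$)
  read a, top U: go to s1, push UU → (s1, bcab, UUW$)
  read b, top U: go to s1, push ε → (s1, cab, UW$)
  read c, top U: go to s1, push ε → (s1, ab, W$)
  read a, top W: go to s1, push ε → (s1, b, $)
  read b, top $: go to s1, push ε → (s1, ε, ε)
All input consumed and the stack is empty.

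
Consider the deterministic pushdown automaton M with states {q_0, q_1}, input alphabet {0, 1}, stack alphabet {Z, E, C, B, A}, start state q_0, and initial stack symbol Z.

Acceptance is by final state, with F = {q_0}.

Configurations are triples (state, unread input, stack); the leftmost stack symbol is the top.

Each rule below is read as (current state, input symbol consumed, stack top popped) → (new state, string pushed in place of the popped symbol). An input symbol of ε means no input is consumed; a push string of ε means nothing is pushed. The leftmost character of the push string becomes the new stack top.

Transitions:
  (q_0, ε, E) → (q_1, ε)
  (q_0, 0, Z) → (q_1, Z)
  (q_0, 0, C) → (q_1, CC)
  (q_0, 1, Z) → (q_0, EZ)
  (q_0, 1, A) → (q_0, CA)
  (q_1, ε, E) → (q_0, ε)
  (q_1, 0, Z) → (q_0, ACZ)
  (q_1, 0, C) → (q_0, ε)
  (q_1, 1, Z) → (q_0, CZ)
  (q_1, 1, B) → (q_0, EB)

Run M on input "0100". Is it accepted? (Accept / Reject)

(q_0, 0100, Z)
  read 0, top Z: go to q_1, push Z → (q_1, 100, Z)
  read 1, top Z: go to q_0, push CZ → (q_0, 00, CZ)
  read 0, top C: go to q_1, push CC → (q_1, 0, CCZ)
  read 0, top C: go to q_0, push ε → (q_0, ε, CZ)
All input consumed; state q_0 ∈ F.

Accept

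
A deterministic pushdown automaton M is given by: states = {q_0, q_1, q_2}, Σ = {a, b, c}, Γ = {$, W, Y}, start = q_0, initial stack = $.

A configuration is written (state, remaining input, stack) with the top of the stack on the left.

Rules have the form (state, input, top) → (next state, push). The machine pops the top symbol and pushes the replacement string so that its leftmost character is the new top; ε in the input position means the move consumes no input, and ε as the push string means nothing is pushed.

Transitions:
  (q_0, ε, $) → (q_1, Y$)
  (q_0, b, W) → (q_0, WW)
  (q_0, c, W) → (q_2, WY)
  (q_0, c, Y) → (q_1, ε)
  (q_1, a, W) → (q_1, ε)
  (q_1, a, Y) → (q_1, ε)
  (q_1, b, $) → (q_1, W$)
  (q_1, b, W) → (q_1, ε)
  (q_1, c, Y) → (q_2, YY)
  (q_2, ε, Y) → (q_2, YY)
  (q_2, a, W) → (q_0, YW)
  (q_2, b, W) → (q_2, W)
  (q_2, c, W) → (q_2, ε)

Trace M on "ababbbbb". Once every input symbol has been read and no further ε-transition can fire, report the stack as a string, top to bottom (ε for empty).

W$

(q_0, ababbbbb, $)
  ε-move, top $: go to q_1, push Y$ → (q_1, ababbbbb, Y$)
  read a, top Y: go to q_1, push ε → (q_1, babbbbb, $)
  read b, top $: go to q_1, push W$ → (q_1, abbbbb, W$)
  read a, top W: go to q_1, push ε → (q_1, bbbbb, $)
  read b, top $: go to q_1, push W$ → (q_1, bbbb, W$)
  read b, top W: go to q_1, push ε → (q_1, bbb, $)
  read b, top $: go to q_1, push W$ → (q_1, bb, W$)
  read b, top W: go to q_1, push ε → (q_1, b, $)
  read b, top $: go to q_1, push W$ → (q_1, ε, W$)
All input consumed in state q_1 with stack W$.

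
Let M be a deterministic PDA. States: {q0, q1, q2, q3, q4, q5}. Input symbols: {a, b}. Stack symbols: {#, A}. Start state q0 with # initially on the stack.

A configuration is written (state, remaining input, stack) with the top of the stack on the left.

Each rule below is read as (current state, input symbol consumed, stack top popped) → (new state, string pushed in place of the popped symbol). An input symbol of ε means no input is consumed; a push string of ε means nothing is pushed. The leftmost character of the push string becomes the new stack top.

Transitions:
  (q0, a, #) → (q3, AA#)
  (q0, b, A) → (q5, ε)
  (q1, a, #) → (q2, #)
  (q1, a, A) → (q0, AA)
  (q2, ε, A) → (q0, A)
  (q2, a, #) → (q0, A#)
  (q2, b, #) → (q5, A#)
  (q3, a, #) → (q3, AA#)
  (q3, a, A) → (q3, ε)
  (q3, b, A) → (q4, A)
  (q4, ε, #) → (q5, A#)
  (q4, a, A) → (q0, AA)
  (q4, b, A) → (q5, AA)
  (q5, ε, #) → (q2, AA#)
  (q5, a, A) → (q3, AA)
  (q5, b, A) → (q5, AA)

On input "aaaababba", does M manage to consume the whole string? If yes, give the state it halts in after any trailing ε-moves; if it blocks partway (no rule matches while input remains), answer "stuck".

(q0, aaaababba, #)
  read a, top #: go to q3, push AA# → (q3, aaababba, AA#)
  read a, top A: go to q3, push ε → (q3, aababba, A#)
  read a, top A: go to q3, push ε → (q3, ababba, #)
  read a, top #: go to q3, push AA# → (q3, babba, AA#)
  read b, top A: go to q4, push A → (q4, abba, AA#)
  read a, top A: go to q0, push AA → (q0, bba, AAA#)
  read b, top A: go to q5, push ε → (q5, ba, AA#)
  read b, top A: go to q5, push AA → (q5, a, AAA#)
  read a, top A: go to q3, push AA → (q3, ε, AAAA#)
All input consumed; M is in state q3.

q3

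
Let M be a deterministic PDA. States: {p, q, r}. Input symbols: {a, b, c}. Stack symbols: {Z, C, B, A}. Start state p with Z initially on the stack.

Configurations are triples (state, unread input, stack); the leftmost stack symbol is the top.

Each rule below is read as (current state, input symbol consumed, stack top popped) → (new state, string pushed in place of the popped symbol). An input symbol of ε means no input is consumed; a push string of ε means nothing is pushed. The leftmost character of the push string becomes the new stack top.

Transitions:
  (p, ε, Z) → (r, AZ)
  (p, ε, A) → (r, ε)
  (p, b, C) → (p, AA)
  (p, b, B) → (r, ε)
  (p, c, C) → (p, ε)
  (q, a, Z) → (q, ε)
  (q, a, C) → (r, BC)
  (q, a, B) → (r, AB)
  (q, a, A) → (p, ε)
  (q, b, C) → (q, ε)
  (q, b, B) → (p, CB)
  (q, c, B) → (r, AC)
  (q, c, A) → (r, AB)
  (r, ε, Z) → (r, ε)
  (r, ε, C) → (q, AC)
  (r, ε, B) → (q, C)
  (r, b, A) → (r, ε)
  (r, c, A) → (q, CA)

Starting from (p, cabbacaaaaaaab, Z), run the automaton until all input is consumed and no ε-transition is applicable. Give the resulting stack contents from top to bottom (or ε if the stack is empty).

CCCCCCCAZ

(p, cabbacaaaaaaab, Z)
  ε-move, top Z: go to r, push AZ → (r, cabbacaaaaaaab, AZ)
  read c, top A: go to q, push CA → (q, abbacaaaaaaab, CAZ)
  read a, top C: go to r, push BC → (r, bbacaaaaaaab, BCAZ)
  ε-move, top B: go to q, push C → (q, bbacaaaaaaab, CCAZ)
  read b, top C: go to q, push ε → (q, bacaaaaaaab, CAZ)
  read b, top C: go to q, push ε → (q, acaaaaaaab, AZ)
  read a, top A: go to p, push ε → (p, caaaaaaab, Z)
  ε-move, top Z: go to r, push AZ → (r, caaaaaaab, AZ)
  read c, top A: go to q, push CA → (q, aaaaaaab, CAZ)
  read a, top C: go to r, push BC → (r, aaaaaab, BCAZ)
  ε-move, top B: go to q, push C → (q, aaaaaab, CCAZ)
  read a, top C: go to r, push BC → (r, aaaaab, BCCAZ)
  ε-move, top B: go to q, push C → (q, aaaaab, CCCAZ)
  read a, top C: go to r, push BC → (r, aaaab, BCCCAZ)
  ε-move, top B: go to q, push C → (q, aaaab, CCCCAZ)
  read a, top C: go to r, push BC → (r, aaab, BCCCCAZ)
  ε-move, top B: go to q, push C → (q, aaab, CCCCCAZ)
  read a, top C: go to r, push BC → (r, aab, BCCCCCAZ)
  ε-move, top B: go to q, push C → (q, aab, CCCCCCAZ)
  read a, top C: go to r, push BC → (r, ab, BCCCCCCAZ)
  ε-move, top B: go to q, push C → (q, ab, CCCCCCCAZ)
  read a, top C: go to r, push BC → (r, b, BCCCCCCCAZ)
  ε-move, top B: go to q, push C → (q, b, CCCCCCCCAZ)
  read b, top C: go to q, push ε → (q, ε, CCCCCCCAZ)
All input consumed in state q with stack CCCCCCCAZ.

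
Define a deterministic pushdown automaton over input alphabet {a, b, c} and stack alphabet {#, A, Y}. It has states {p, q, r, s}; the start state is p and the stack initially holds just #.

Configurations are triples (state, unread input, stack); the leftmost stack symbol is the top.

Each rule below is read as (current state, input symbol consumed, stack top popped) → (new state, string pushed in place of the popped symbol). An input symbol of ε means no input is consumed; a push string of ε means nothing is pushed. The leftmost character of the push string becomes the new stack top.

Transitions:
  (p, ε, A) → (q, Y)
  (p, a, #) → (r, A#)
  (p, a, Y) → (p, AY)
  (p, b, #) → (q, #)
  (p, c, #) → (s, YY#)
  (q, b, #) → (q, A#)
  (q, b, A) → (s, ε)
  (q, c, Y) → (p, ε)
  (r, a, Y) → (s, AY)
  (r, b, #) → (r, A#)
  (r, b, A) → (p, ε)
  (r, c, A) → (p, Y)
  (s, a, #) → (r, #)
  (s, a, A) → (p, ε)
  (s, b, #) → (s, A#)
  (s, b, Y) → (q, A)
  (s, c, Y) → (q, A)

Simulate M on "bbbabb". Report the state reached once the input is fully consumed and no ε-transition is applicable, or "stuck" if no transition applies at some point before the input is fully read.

(p, bbbabb, #) ⊢ (q, bbabb, #) ⊢ (q, babb, A#) ⊢ (s, abb, #) ⊢ (r, bb, #) ⊢ (r, b, A#) ⊢ (p, ε, #)
All input consumed; M is in state p.

p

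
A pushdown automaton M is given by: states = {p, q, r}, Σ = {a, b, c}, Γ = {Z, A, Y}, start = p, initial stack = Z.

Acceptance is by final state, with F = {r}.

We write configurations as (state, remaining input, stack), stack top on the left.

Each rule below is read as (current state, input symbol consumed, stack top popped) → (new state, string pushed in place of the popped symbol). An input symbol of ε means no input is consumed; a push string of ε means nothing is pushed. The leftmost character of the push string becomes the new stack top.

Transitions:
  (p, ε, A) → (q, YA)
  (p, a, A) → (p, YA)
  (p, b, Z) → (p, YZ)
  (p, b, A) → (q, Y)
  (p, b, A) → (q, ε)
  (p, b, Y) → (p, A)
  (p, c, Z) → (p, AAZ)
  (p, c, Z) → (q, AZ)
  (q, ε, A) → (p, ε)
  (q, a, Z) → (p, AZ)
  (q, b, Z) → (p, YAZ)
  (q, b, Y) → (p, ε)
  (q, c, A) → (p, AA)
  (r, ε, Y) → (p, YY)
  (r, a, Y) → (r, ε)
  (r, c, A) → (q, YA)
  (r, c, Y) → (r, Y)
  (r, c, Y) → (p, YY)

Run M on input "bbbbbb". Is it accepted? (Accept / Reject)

No computation consumes all input and reaches a final state.

Reject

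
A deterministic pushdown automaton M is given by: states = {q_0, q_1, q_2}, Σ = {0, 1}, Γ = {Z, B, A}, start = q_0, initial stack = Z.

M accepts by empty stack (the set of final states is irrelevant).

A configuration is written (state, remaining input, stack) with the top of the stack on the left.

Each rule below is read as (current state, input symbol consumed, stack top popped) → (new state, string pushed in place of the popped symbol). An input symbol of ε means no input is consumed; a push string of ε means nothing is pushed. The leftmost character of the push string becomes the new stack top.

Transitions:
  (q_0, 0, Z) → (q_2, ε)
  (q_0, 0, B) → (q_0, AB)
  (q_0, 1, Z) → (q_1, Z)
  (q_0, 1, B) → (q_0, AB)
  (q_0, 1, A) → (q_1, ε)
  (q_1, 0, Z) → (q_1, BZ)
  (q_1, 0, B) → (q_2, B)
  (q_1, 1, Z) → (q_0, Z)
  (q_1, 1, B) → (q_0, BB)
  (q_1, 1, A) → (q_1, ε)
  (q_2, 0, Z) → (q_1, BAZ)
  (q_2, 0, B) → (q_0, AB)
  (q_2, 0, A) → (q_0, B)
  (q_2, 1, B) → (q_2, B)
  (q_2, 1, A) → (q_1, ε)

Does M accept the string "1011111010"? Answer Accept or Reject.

(q_0, 1011111010, Z) ⊢ (q_1, 011111010, Z) ⊢ (q_1, 11111010, BZ) ⊢ (q_0, 1111010, BBZ) ⊢ (q_0, 111010, ABBZ) ⊢ (q_1, 11010, BBZ) ⊢ (q_0, 1010, BBBZ) ⊢ (q_0, 010, ABBBZ)
No transition applies at (q_0, 010, ABBBZ); input not fully consumed.

Reject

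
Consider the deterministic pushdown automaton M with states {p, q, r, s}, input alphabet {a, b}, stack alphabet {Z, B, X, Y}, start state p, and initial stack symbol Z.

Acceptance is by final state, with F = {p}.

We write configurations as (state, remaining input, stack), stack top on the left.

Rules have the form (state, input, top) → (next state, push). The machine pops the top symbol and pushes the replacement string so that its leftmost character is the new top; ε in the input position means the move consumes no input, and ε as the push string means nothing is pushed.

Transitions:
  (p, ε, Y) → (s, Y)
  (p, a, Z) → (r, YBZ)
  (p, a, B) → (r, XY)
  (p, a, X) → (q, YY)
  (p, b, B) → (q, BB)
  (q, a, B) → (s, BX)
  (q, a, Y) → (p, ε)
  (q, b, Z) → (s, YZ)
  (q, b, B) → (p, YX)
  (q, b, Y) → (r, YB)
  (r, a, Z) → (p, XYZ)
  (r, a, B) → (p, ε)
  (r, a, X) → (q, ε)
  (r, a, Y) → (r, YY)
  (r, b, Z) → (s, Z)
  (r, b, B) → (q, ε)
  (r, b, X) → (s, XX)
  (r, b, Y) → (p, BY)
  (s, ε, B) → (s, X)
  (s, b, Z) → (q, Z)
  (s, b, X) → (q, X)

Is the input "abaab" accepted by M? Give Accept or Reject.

(p, abaab, Z) ⊢ (r, baab, YBZ) ⊢ (p, aab, BYBZ) ⊢ (r, ab, XYYBZ) ⊢ (q, b, YYBZ) ⊢ (r, ε, YBYBZ)
All input consumed; state r ∉ F and no further ε-move applies.

Reject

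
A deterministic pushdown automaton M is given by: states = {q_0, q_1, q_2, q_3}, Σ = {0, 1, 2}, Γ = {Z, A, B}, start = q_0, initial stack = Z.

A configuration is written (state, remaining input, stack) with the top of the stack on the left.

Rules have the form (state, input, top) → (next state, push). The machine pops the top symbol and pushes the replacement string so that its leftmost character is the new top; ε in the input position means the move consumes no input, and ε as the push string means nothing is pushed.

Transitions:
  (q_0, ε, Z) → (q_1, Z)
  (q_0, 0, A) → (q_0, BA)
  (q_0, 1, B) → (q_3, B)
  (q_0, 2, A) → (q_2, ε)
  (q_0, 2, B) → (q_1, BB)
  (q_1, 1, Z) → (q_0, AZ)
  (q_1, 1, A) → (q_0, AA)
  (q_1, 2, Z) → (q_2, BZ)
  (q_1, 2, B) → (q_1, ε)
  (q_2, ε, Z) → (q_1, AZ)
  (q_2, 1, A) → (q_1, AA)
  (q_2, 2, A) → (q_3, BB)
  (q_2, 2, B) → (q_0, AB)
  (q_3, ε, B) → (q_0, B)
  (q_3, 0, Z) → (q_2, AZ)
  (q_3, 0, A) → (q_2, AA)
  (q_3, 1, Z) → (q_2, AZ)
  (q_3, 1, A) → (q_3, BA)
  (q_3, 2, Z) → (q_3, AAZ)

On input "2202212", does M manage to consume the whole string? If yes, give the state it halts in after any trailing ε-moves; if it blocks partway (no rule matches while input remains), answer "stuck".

(q_0, 2202212, Z) ⊢ (q_1, 2202212, Z) ⊢ (q_2, 202212, BZ) ⊢ (q_0, 02212, ABZ) ⊢ (q_0, 2212, BABZ) ⊢ (q_1, 212, BBABZ) ⊢ (q_1, 12, BABZ)
No transition for (q_1, 1, top B); M blocks with input 12 remaining.

stuck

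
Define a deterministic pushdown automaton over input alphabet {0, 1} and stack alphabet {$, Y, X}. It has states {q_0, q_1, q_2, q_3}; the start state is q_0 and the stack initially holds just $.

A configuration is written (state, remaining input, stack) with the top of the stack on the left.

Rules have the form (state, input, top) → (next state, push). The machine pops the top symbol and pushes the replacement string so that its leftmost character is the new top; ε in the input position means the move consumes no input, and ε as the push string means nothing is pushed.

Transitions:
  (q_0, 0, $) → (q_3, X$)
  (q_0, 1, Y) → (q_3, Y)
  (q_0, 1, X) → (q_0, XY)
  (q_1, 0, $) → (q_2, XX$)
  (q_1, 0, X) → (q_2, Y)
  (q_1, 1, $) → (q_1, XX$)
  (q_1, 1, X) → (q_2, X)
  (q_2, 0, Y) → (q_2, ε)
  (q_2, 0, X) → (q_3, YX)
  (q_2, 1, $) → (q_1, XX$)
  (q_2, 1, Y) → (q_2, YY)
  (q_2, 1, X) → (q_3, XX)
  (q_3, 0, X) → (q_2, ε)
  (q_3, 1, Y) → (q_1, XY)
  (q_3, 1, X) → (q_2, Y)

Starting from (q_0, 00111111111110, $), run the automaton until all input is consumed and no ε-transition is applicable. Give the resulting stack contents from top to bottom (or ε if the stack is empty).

(q_0, 00111111111110, $) ⊢ (q_3, 0111111111110, X$) ⊢ (q_2, 111111111110, $) ⊢ (q_1, 11111111110, XX$) ⊢ (q_2, 1111111110, XX$) ⊢ (q_3, 111111110, XXX$) ⊢ (q_2, 11111110, YXX$) ⊢ (q_2, 1111110, YYXX$) ⊢ (q_2, 111110, YYYXX$) ⊢ (q_2, 11110, YYYYXX$) ⊢ (q_2, 1110, YYYYYXX$) ⊢ (q_2, 110, YYYYYYXX$) ⊢ (q_2, 10, YYYYYYYXX$) ⊢ (q_2, 0, YYYYYYYYXX$) ⊢ (q_2, ε, YYYYYYYXX$)
All input consumed in state q_2 with stack YYYYYYYXX$.

YYYYYYYXX$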